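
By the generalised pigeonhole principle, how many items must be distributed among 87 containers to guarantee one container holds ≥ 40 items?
n = (40 − 1)·87 + 1 = 3394

By the generalised pigeonhole principle, to guarantee some box contains ≥ r objects we need more than (r − 1) · k objects total. Threshold: n = (r − 1) · k + 1. With r = 40 and k = 87: n = 39 · 87 + 1 = 3393 + 1 = 3394. For n = 3393 = 39 · 87, we can put exactly 39 objects in every box, avoiding 40 in any single one — so 3394 is tight.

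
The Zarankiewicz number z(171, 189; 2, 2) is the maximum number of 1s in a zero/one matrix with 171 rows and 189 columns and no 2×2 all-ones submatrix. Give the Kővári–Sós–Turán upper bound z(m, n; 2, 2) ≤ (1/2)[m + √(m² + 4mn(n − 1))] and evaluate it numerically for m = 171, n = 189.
z(171, 189; 2, 2) ≤ (1/2)[171 + √(171² + 4·171·189·188)] = (1/2)[171 + √24333129] = 2551.9311

Kővári–Sós–Turán: let r_1, ..., r_171 be the row sums and z = Σ r_i the total number of 1s. Each pair of columns can share at most one row with both entries 1 (else a 2×2 all-ones block appears), so Σ_i C(r_i, 2) ≤ C(189, 2) = 17766. By convexity Σ_i C(r_i, 2) ≥ 171·C(z/171, 2) = z(z − 171)/(2·171), giving z² − 171z − 171·189·188 ≤ 0 and hence z ≤ (1/2)[171 + √(29241 + 4·6075972)] = (1/2)[171 + √24333129] ≈ (1/2)(171 + 4932.8622) = 2551.9311.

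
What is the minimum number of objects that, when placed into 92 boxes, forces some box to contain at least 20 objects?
n = (20 − 1)·92 + 1 = 1749

By the generalised pigeonhole principle, to guarantee some box contains ≥ r objects we need more than (r − 1) · k objects total. Threshold: n = (r − 1) · k + 1. With r = 20 and k = 92: n = 19 · 92 + 1 = 1748 + 1 = 1749. For n = 1748 = 19 · 92, we can put exactly 19 objects in every box, avoiding 20 in any single one — so 1749 is tight.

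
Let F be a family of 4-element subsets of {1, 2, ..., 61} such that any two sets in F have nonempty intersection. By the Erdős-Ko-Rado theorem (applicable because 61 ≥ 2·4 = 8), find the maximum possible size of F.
max |F| = C(60, 3) = 34220

Erdős-Ko-Rado (1961): when n ≥ 2k, max |F| = C(n−1, k−1). The bound is attained by the star {A : i ∈ A} for any fixed i ∈ [n]. Here C(61−1, 4−1) = C(60, 3) = 34220.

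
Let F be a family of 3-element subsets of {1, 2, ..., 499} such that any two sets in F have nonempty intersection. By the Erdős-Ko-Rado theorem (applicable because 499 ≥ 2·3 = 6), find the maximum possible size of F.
max |F| = C(498, 2) = 123753

The Erdős-Ko-Rado theorem states: for n ≥ 2k, an intersecting family of k-subsets of an n-element set has size at most C(n − 1, k − 1), with equality for 'star' families {A ⊆ [n] : |A| = k, i ∈ A} (fix an element i). For n = 499, k = 3: C(498, 2) = 123753.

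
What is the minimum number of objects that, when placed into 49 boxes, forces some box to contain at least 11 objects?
n = (11 − 1)·49 + 1 = 491

By the generalised pigeonhole principle, to guarantee some box contains ≥ r objects we need more than (r − 1) · k objects total. Threshold: n = (r − 1) · k + 1. With r = 11 and k = 49: n = 10 · 49 + 1 = 490 + 1 = 491. For n = 490 = 10 · 49, we can put exactly 10 objects in every box, avoiding 11 in any single one — so 491 is tight.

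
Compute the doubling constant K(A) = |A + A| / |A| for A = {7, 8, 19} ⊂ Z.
K = |A + A| / |A| = 6/3 = 2

Enumerate A + A = {a + b : a, b ∈ A}. With |A| = 3, there are |A|^2 = 9 ordered sum pairs; collecting distinct values, A + A = {14, 15, 16, 26, 27, 38}, so |A + A| = 6. Thus K = 6/3 = 2. For comparison, the minimum possible |A + A| over all 3-element sets is 2·3 − 1 = 5 (so min K = 5/3), attained only by arithmetic progressions.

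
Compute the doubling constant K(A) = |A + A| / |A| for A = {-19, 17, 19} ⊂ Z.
K = |A + A| / |A| = 6/3 = 2

Enumerate A + A = {a + b : a, b ∈ A}. With |A| = 3, there are |A|^2 = 9 ordered sum pairs; collecting distinct values, A + A = {-38, -2, 0, 34, 36, 38}, so |A + A| = 6. Thus K = 6/3 = 2. For comparison, the minimum possible |A + A| over all 3-element sets is 2·3 − 1 = 5 (so min K = 5/3), attained only by arithmetic progressions.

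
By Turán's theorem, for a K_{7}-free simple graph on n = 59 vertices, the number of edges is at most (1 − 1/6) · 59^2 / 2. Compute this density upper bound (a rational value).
Turán density bound = (5/6) · 59^2/2 = 17405/12 ≈ 1450.4167

Turán's theorem: ex(n, K_{r+1}) is achieved by the complete r-partite Turán graph T(n, r) with parts as balanced as possible, and is at most (1 − 1/r) · n^2/2. For r = 6, n = 59: the density bound is (5/6) · 3481/2 = 17405/12 ≈ 1450.4167. The integer-valued extremum is e(T(59, 6)) = 1450, which is strictly less than the density bound 17405/12 since 6 ∤ 59 (the parts of T(59, 6) cannot all be equal).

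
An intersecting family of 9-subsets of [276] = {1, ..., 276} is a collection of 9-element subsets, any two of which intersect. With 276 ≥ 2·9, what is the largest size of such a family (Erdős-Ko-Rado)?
max |F| = C(275, 8) = 732005616577950

The Erdős-Ko-Rado theorem states: for n ≥ 2k, an intersecting family of k-subsets of an n-element set has size at most C(n − 1, k − 1), with equality for 'star' families {A ⊆ [n] : |A| = k, i ∈ A} (fix an element i). For n = 276, k = 9: C(275, 8) = 732005616577950.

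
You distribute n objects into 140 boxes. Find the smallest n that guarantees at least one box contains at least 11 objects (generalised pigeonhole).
n = (11 − 1)·140 + 1 = 1401

By the generalised pigeonhole principle, to guarantee some box contains ≥ r objects we need more than (r − 1) · k objects total. Threshold: n = (r − 1) · k + 1. With r = 11 and k = 140: n = 10 · 140 + 1 = 1400 + 1 = 1401. For n = 1400 = 10 · 140, we can put exactly 10 objects in every box, avoiding 11 in any single one — so 1401 is tight.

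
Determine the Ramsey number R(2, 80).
R(2, 80) = 80

R(2, k) = k for all k ≥ 2: in a 2-colouring of K_k, either some edge is red (a red K_2) or all edges are blue (a blue K_k). And K_{79} coloured all-blue has no blue K_80, so R(2, 80) > 79. Hence R(2, 80) = 80.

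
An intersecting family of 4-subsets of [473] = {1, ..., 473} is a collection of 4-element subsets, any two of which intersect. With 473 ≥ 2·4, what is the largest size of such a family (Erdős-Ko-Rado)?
max |F| = C(472, 3) = 17414440

Erdős-Ko-Rado (1961): when n ≥ 2k, max |F| = C(n−1, k−1). The bound is attained by the star {A : i ∈ A} for any fixed i ∈ [n]. Here C(473−1, 4−1) = C(472, 3) = 17414440.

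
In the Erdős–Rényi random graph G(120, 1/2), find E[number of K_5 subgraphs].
E[# K_5] = C(120, 5) · (1/2)^C(5, 2) = 190578024 / 2^10 = 23822253/128 = 186111.3515625

For each 5-subset S of vertices (there are C(120, 5) = 190578024 such S), let X_S = 1 if S induces a K_5 (all C(5, 2) = 10 edges present). Then P(X_S = 1) = (1/2)^10 = 1/1024. By linearity of expectation, E[# K_5] = C(120, 5) · (1/2)^10 = 190578024 / 1024 = 23822253/128 = 186111.3515625.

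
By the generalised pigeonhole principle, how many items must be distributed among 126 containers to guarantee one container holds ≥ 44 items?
n = (44 − 1)·126 + 1 = 5419

By the generalised pigeonhole principle, to guarantee some box contains ≥ r objects we need more than (r − 1) · k objects total. Threshold: n = (r − 1) · k + 1. With r = 44 and k = 126: n = 43 · 126 + 1 = 5418 + 1 = 5419. For n = 5418 = 43 · 126, we can put exactly 43 objects in every box, avoiding 44 in any single one — so 5419 is tight.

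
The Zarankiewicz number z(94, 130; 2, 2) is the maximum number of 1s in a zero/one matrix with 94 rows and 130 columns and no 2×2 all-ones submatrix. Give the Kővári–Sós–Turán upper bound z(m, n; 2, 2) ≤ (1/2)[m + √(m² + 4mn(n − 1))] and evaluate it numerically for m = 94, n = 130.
z(94, 130; 2, 2) ≤ (1/2)[94 + √(94² + 4·94·130·129)] = (1/2)[94 + √6314356] = 1303.4191

Kővári–Sós–Turán: let r_1, ..., r_94 be the row sums and z = Σ r_i the total number of 1s. Each pair of columns can share at most one row with both entries 1 (else a 2×2 all-ones block appears), so Σ_i C(r_i, 2) ≤ C(130, 2) = 8385. By convexity Σ_i C(r_i, 2) ≥ 94·C(z/94, 2) = z(z − 94)/(2·94), giving z² − 94z − 94·130·129 ≤ 0 and hence z ≤ (1/2)[94 + √(8836 + 4·1576380)] = (1/2)[94 + √6314356] ≈ (1/2)(94 + 2512.8382) = 1303.4191.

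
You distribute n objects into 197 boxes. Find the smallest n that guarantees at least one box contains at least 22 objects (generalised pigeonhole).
n = (22 − 1)·197 + 1 = 4138

By the generalised pigeonhole principle, to guarantee some box contains ≥ r objects we need more than (r − 1) · k objects total. Threshold: n = (r − 1) · k + 1. With r = 22 and k = 197: n = 21 · 197 + 1 = 4137 + 1 = 4138. For n = 4137 = 21 · 197, we can put exactly 21 objects in every box, avoiding 22 in any single one — so 4138 is tight.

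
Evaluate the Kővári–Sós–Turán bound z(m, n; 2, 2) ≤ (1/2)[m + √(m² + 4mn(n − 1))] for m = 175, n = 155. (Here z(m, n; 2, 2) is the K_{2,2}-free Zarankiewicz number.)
z(175, 155; 2, 2) ≤ (1/2)[175 + √(175² + 4·175·155·154)] = (1/2)[175 + √16739625] = 2133.2043

Kővári–Sós–Turán: let r_1, ..., r_175 be the row sums and z = Σ r_i the total number of 1s. Each pair of columns can share at most one row with both entries 1 (else a 2×2 all-ones block appears), so Σ_i C(r_i, 2) ≤ C(155, 2) = 11935. By convexity Σ_i C(r_i, 2) ≥ 175·C(z/175, 2) = z(z − 175)/(2·175), giving z² − 175z − 175·155·154 ≤ 0 and hence z ≤ (1/2)[175 + √(30625 + 4·4177250)] = (1/2)[175 + √16739625] ≈ (1/2)(175 + 4091.4087) = 2133.2043.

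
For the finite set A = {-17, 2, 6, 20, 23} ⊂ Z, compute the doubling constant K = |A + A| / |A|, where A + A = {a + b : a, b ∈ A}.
K = |A + A| / |A| = 15/5 = 3

Enumerate A + A = {a + b : a, b ∈ A}. With |A| = 5, there are |A|^2 = 25 ordered sum pairs; collecting distinct values, A + A = {-34, -15, -11, 3, 4, 6, 8, 12, 22, 25, 26, 29, 40, 43, 46}, so |A + A| = 15. Thus K = 15/5 = 3. For comparison, the minimum possible |A + A| over all 5-element sets is 2·5 − 1 = 9 (so min K = 9/5), attained only by arithmetic progressions.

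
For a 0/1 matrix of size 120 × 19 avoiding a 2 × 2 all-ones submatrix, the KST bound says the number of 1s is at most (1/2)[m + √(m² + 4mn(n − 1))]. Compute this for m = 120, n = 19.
z(120, 19; 2, 2) ≤ (1/2)[120 + √(120² + 4·120·19·18)] = (1/2)[120 + √178560] = 271.2818

Kővári–Sós–Turán: let r_1, ..., r_120 be the row sums and z = Σ r_i the total number of 1s. Each pair of columns can share at most one row with both entries 1 (else a 2×2 all-ones block appears), so Σ_i C(r_i, 2) ≤ C(19, 2) = 171. By convexity Σ_i C(r_i, 2) ≥ 120·C(z/120, 2) = z(z − 120)/(2·120), giving z² − 120z − 120·19·18 ≤ 0 and hence z ≤ (1/2)[120 + √(14400 + 4·41040)] = (1/2)[120 + √178560] ≈ (1/2)(120 + 422.5636) = 271.2818.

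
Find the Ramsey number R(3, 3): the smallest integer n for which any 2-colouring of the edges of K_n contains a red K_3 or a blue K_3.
R(3, 3) = 6

Lower bound: the 5-cycle C_5 (with the remaining edges as the complement) gives a 2-colouring of K_5 with no monochromatic triangle, so R(3, 3) > 5.
Upper bound: in K_6, any vertex has 5 incident edges, so by pigeonhole ≥3 are the same colour (say red). If any pair of those red neighbours has a red edge between them, we get a red triangle; otherwise the three neighbours span a blue triangle. So every 2-colouring of K_6 has a monochromatic triangle.
Hence R(3, 3) = 6.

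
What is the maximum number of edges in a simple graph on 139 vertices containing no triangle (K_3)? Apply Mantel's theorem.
ex(139, K_3) = ⌊139^2/4⌋ = 4830

Mantel (1907): a triangle-free graph on n vertices has at most ⌊n^2/4⌋ edges, with equality for the complete bipartite graph K_{⌊n/2⌋, ⌈n/2⌉}. For n = 139: ⌊139^2/4⌋ = ⌊19321/4⌋ = 4830. The extremal graph is K_{69, 70}, which has 69·70 = 4830 edges.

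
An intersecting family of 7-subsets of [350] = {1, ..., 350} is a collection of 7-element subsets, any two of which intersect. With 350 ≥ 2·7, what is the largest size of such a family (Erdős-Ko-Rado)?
max |F| = C(349, 6) = 2403561758956

The Erdős-Ko-Rado theorem states: for n ≥ 2k, an intersecting family of k-subsets of an n-element set has size at most C(n − 1, k − 1), with equality for 'star' families {A ⊆ [n] : |A| = k, i ∈ A} (fix an element i). For n = 350, k = 7: C(349, 6) = 2403561758956.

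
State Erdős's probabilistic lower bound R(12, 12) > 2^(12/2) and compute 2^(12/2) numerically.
2^(12/2) = 64; so R(12, 12) > 64

Colour each edge of K_n uniformly at random with red/blue. The expected number of monochromatic K_12 is C(n, 12) · 2 · 2^(−C(12,2)). If C(n, 12) · 2^(1 − C(12,2)) < 1, then with positive probability no monochromatic K_12 exists, so R(12, 12) > n. The standard estimate C(n, 12) ≤ n^12/12! shows this inequality holds whenever n ≤ 2^(12/2) (since 12! · 2^(C(12,2) − 1) > 2^(12^2/2) ≥ n^12). Hence R(12, 12) > 2^(12/2) = 64.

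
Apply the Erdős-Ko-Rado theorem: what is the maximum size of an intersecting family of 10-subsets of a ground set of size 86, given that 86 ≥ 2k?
max |F| = C(85, 9) = 411731930610

The Erdős-Ko-Rado theorem states: for n ≥ 2k, an intersecting family of k-subsets of an n-element set has size at most C(n − 1, k − 1), with equality for 'star' families {A ⊆ [n] : |A| = k, i ∈ A} (fix an element i). For n = 86, k = 10: C(85, 9) = 411731930610.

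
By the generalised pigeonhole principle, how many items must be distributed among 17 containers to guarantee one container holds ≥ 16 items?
n = (16 − 1)·17 + 1 = 256

By the generalised pigeonhole principle, to guarantee some box contains ≥ r objects we need more than (r − 1) · k objects total. Threshold: n = (r − 1) · k + 1. With r = 16 and k = 17: n = 15 · 17 + 1 = 255 + 1 = 256. For n = 255 = 15 · 17, we can put exactly 15 objects in every box, avoiding 16 in any single one — so 256 is tight.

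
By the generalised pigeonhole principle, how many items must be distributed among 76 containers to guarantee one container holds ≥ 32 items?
n = (32 − 1)·76 + 1 = 2357

By the generalised pigeonhole principle, to guarantee some box contains ≥ r objects we need more than (r − 1) · k objects total. Threshold: n = (r − 1) · k + 1. With r = 32 and k = 76: n = 31 · 76 + 1 = 2356 + 1 = 2357. For n = 2356 = 31 · 76, we can put exactly 31 objects in every box, avoiding 32 in any single one — so 2357 is tight.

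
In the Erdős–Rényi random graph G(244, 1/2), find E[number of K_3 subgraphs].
E[# K_3] = C(244, 3) · (1/2)^C(3, 2) = 2391444 / 2^3 = 597861/2 = 298930.5

For each 3-subset S of vertices (there are C(244, 3) = 2391444 such S), let X_S = 1 if S induces a K_3 (all C(3, 2) = 3 edges present). Then P(X_S = 1) = (1/2)^3 = 1/8. By linearity of expectation, E[# K_3] = C(244, 3) · (1/2)^3 = 2391444 / 8 = 597861/2 = 298930.5.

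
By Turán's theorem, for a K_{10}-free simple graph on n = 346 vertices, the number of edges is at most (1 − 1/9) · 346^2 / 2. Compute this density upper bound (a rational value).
Turán density bound = (8/9) · 346^2/2 = 478864/9 ≈ 53207.1111

Turán's theorem: ex(n, K_{r+1}) is achieved by the complete r-partite Turán graph T(n, r) with parts as balanced as possible, and is at most (1 − 1/r) · n^2/2. For r = 9, n = 346: the density bound is (8/9) · 119716/2 = 478864/9 ≈ 53207.1111. The integer-valued extremum is e(T(346, 9)) = 53206, which is strictly less than the density bound 478864/9 since 9 ∤ 346 (the parts of T(346, 9) cannot all be equal).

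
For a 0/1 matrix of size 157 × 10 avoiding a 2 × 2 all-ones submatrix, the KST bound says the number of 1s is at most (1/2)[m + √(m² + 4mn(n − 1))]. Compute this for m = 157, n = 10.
z(157, 10; 2, 2) ≤ (1/2)[157 + √(157² + 4·157·10·9)] = (1/2)[157 + √81169] = 220.9509

Kővári–Sós–Turán: let r_1, ..., r_157 be the row sums and z = Σ r_i the total number of 1s. Each pair of columns can share at most one row with both entries 1 (else a 2×2 all-ones block appears), so Σ_i C(r_i, 2) ≤ C(10, 2) = 45. By convexity Σ_i C(r_i, 2) ≥ 157·C(z/157, 2) = z(z − 157)/(2·157), giving z² − 157z − 157·10·9 ≤ 0 and hence z ≤ (1/2)[157 + √(24649 + 4·14130)] = (1/2)[157 + √81169] ≈ (1/2)(157 + 284.9017) = 220.9509.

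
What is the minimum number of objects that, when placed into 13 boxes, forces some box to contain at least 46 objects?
n = (46 − 1)·13 + 1 = 586

By the generalised pigeonhole principle, to guarantee some box contains ≥ r objects we need more than (r − 1) · k objects total. Threshold: n = (r − 1) · k + 1. With r = 46 and k = 13: n = 45 · 13 + 1 = 585 + 1 = 586. For n = 585 = 45 · 13, we can put exactly 45 objects in every box, avoiding 46 in any single one — so 586 is tight.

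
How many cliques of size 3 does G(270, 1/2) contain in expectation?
E[# K_3] = C(270, 3) · (1/2)^C(3, 2) = 3244140 / 2^3 = 811035/2 = 405517.5

For each 3-subset S of vertices (there are C(270, 3) = 3244140 such S), let X_S = 1 if S induces a K_3 (all C(3, 2) = 3 edges present). Then P(X_S = 1) = (1/2)^3 = 1/8. By linearity of expectation, E[# K_3] = C(270, 3) · (1/2)^3 = 3244140 / 8 = 811035/2 = 405517.5.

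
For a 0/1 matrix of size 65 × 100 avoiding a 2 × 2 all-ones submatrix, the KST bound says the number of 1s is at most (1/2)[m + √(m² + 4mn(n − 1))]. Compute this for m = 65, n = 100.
z(65, 100; 2, 2) ≤ (1/2)[65 + √(65² + 4·65·100·99)] = (1/2)[65 + √2578225] = 835.3426

Kővári–Sós–Turán: let r_1, ..., r_65 be the row sums and z = Σ r_i the total number of 1s. Each pair of columns can share at most one row with both entries 1 (else a 2×2 all-ones block appears), so Σ_i C(r_i, 2) ≤ C(100, 2) = 4950. By convexity Σ_i C(r_i, 2) ≥ 65·C(z/65, 2) = z(z − 65)/(2·65), giving z² − 65z − 65·100·99 ≤ 0 and hence z ≤ (1/2)[65 + √(4225 + 4·643500)] = (1/2)[65 + √2578225] ≈ (1/2)(65 + 1605.6852) = 835.3426.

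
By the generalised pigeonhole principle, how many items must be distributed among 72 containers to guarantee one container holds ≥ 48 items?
n = (48 − 1)·72 + 1 = 3385

By the generalised pigeonhole principle, to guarantee some box contains ≥ r objects we need more than (r − 1) · k objects total. Threshold: n = (r − 1) · k + 1. With r = 48 and k = 72: n = 47 · 72 + 1 = 3384 + 1 = 3385. For n = 3384 = 47 · 72, we can put exactly 47 objects in every box, avoiding 48 in any single one — so 3385 is tight.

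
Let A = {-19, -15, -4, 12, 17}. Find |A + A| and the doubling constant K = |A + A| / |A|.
K = |A + A| / |A| = 15/5 = 3

Enumerate A + A = {a + b : a, b ∈ A}. With |A| = 5, there are |A|^2 = 25 ordered sum pairs; collecting distinct values, A + A = {-38, -34, -30, -23, -19, -8, -7, -3, -2, 2, 8, 13, 24, 29, 34}, so |A + A| = 15. Thus K = 15/5 = 3. For comparison, the minimum possible |A + A| over all 5-element sets is 2·5 − 1 = 9 (so min K = 9/5), attained only by arithmetic progressions.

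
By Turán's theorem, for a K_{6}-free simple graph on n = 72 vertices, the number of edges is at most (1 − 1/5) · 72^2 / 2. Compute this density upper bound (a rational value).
Turán density bound = (4/5) · 72^2/2 = 10368/5 ≈ 2073.6

Turán's theorem: ex(n, K_{r+1}) is achieved by the complete r-partite Turán graph T(n, r) with parts as balanced as possible, and is at most (1 − 1/r) · n^2/2. For r = 5, n = 72: the density bound is (4/5) · 5184/2 = 10368/5 ≈ 2073.6. The integer-valued extremum is e(T(72, 5)) = 2073, which is strictly less than the density bound 10368/5 since 5 ∤ 72 (the parts of T(72, 5) cannot all be equal).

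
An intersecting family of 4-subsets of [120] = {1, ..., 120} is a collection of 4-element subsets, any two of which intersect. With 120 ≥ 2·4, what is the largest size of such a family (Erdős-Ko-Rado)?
max |F| = C(119, 3) = 273819

Erdős-Ko-Rado (1961): when n ≥ 2k, max |F| = C(n−1, k−1). The bound is attained by the star {A : i ∈ A} for any fixed i ∈ [n]. Here C(120−1, 4−1) = C(119, 3) = 273819.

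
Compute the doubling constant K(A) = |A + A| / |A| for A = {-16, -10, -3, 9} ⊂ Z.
K = |A + A| / |A| = 10/4 = 5/2

Enumerate A + A = {a + b : a, b ∈ A}. With |A| = 4, there are |A|^2 = 16 ordered sum pairs; collecting distinct values, A + A = {-32, -26, -20, -19, -13, -7, -6, -1, 6, 18}, so |A + A| = 10. Thus K = 10/4 = 5/2. For comparison, the minimum possible |A + A| over all 4-element sets is 2·4 − 1 = 7 (so min K = 7/4), attained only by arithmetic progressions.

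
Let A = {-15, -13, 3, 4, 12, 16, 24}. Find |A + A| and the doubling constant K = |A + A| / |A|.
K = |A + A| / |A| = 27/7

Enumerate A + A = {a + b : a, b ∈ A}. With |A| = 7, there are |A|^2 = 49 ordered sum pairs; collecting distinct values, A + A = {-30, -28, -26, -12, -11, -10, -9, -3, -1, 1, 3, 6, 7, 8, 9, 11, 15, 16, 19, 20, 24, 27, 28, 32, 36, 40, 48}, so |A + A| = 27. Thus K = 27/7. For comparison, the minimum possible |A + A| over all 7-element sets is 2·7 − 1 = 13 (so min K = 13/7), attained only by arithmetic progressions.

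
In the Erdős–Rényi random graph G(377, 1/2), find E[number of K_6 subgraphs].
E[# K_6] = C(377, 6) · (1/2)^C(6, 2) = 3831345703900 / 2^15 = 957836425975/8192 ≈ 116923391.842651

For each 6-subset S of vertices (there are C(377, 6) = 3831345703900 such S), let X_S = 1 if S induces a K_6 (all C(6, 2) = 15 edges present). Then P(X_S = 1) = (1/2)^15 = 1/32768. By linearity of expectation, E[# K_6] = C(377, 6) · (1/2)^15 = 3831345703900 / 32768 = 957836425975/8192 ≈ 116923391.842651.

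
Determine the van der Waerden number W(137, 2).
W(137, 2) = 137 + 1 = 138

A 2-term AP is any pair of integers, so a monochromatic 2-AP exists iff some colour is used at least twice. With 137 colours, the colouring i ↦ i on {1, ..., 137} uses each colour once, avoiding any monochromatic pair, so W(137, 2) > 137. For {1, ..., 138}, pigeonhole forces two integers of the same colour, which form a monochromatic 2-AP. Hence W(137, 2) = 138.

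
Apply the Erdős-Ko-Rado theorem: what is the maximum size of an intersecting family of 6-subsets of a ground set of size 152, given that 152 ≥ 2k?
max |F| = C(151, 5) = 611860305

Erdős-Ko-Rado (1961): when n ≥ 2k, max |F| = C(n−1, k−1). The bound is attained by the star {A : i ∈ A} for any fixed i ∈ [n]. Here C(152−1, 6−1) = C(151, 5) = 611860305.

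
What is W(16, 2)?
W(16, 2) = 16 + 1 = 17

A 2-term AP is any pair of integers, so a monochromatic 2-AP exists iff some colour is used at least twice. With 16 colours, the colouring i ↦ i on {1, ..., 16} uses each colour once, avoiding any monochromatic pair, so W(16, 2) > 16. For {1, ..., 17}, pigeonhole forces two integers of the same colour, which form a monochromatic 2-AP. Hence W(16, 2) = 17.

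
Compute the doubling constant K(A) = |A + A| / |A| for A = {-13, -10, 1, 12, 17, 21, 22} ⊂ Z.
K = |A + A| / |A| = 26/7

Enumerate A + A = {a + b : a, b ∈ A}. With |A| = 7, there are |A|^2 = 49 ordered sum pairs; collecting distinct values, A + A = {-26, -23, -20, -12, -9, -1, 2, 4, 7, 8, 9, 11, 12, 13, 18, 22, 23, 24, 29, 33, 34, 38, 39, 42, 43, 44}, so |A + A| = 26. Thus K = 26/7. For comparison, the minimum possible |A + A| over all 7-element sets is 2·7 − 1 = 13 (so min K = 13/7), attained only by arithmetic progressions.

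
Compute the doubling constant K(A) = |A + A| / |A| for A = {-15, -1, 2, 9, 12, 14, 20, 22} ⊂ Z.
K = |A + A| / |A| = 32/8 = 4

Enumerate A + A = {a + b : a, b ∈ A}. With |A| = 8, there are |A|^2 = 64 ordered sum pairs; collecting distinct values, A + A = {-30, -16, -13, -6, -3, -2, -1, 1, 4, 5, 7, 8, 11, 13, 14, 16, 18, 19, 21, 22, 23, 24, 26, 28, 29, 31, 32, 34, 36, 40, 42, 44}, so |A + A| = 32. Thus K = 32/8 = 4. For comparison, the minimum possible |A + A| over all 8-element sets is 2·8 − 1 = 15 (so min K = 15/8), attained only by arithmetic progressions.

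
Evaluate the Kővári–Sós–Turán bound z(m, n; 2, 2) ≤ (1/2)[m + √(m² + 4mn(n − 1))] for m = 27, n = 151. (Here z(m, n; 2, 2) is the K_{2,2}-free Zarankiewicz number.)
z(27, 151; 2, 2) ≤ (1/2)[27 + √(27² + 4·27·151·150)] = (1/2)[27 + √2446929] = 795.6331

Kővári–Sós–Turán: let r_1, ..., r_27 be the row sums and z = Σ r_i the total number of 1s. Each pair of columns can share at most one row with both entries 1 (else a 2×2 all-ones block appears), so Σ_i C(r_i, 2) ≤ C(151, 2) = 11325. By convexity Σ_i C(r_i, 2) ≥ 27·C(z/27, 2) = z(z − 27)/(2·27), giving z² − 27z − 27·151·150 ≤ 0 and hence z ≤ (1/2)[27 + √(729 + 4·611550)] = (1/2)[27 + √2446929] ≈ (1/2)(27 + 1564.2663) = 795.6331.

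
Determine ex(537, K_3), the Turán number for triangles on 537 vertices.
ex(537, K_3) = ⌊537^2/4⌋ = 72092

Mantel (1907): a triangle-free graph on n vertices has at most ⌊n^2/4⌋ edges, with equality for the complete bipartite graph K_{⌊n/2⌋, ⌈n/2⌉}. For n = 537: ⌊537^2/4⌋ = ⌊288369/4⌋ = 72092. The extremal graph is K_{268, 269}, which has 268·269 = 72092 edges.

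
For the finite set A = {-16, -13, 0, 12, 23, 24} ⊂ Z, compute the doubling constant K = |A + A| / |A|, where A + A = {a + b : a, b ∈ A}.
K = |A + A| / |A| = 20/6 = 10/3

Enumerate A + A = {a + b : a, b ∈ A}. With |A| = 6, there are |A|^2 = 36 ordered sum pairs; collecting distinct values, A + A = {-32, -29, -26, -16, -13, -4, -1, 0, 7, 8, 10, 11, 12, 23, 24, 35, 36, 46, 47, 48}, so |A + A| = 20. Thus K = 20/6 = 10/3. For comparison, the minimum possible |A + A| over all 6-element sets is 2·6 − 1 = 11 (so min K = 11/6), attained only by arithmetic progressions.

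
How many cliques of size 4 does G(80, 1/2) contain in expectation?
E[# K_4] = C(80, 4) · (1/2)^C(4, 2) = 1581580 / 2^6 = 395395/16 = 24712.1875

For each 4-subset S of vertices (there are C(80, 4) = 1581580 such S), let X_S = 1 if S induces a K_4 (all C(4, 2) = 6 edges present). Then P(X_S = 1) = (1/2)^6 = 1/64. By linearity of expectation, E[# K_4] = C(80, 4) · (1/2)^6 = 1581580 / 64 = 395395/16 = 24712.1875.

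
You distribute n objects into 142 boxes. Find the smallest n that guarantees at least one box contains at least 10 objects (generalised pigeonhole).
n = (10 − 1)·142 + 1 = 1279

By the generalised pigeonhole principle, to guarantee some box contains ≥ r objects we need more than (r − 1) · k objects total. Threshold: n = (r − 1) · k + 1. With r = 10 and k = 142: n = 9 · 142 + 1 = 1278 + 1 = 1279. For n = 1278 = 9 · 142, we can put exactly 9 objects in every box, avoiding 10 in any single one — so 1279 is tight.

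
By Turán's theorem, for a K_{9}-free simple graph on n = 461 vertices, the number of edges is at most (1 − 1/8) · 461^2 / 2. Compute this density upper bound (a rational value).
Turán density bound = (7/8) · 461^2/2 = 1487647/16 ≈ 92977.9375

Turán's theorem: ex(n, K_{r+1}) is achieved by the complete r-partite Turán graph T(n, r) with parts as balanced as possible, and is at most (1 − 1/r) · n^2/2. For r = 8, n = 461: the density bound is (7/8) · 212521/2 = 1487647/16 ≈ 92977.9375. The integer-valued extremum is e(T(461, 8)) = 92977, which is strictly less than the density bound 1487647/16 since 8 ∤ 461 (the parts of T(461, 8) cannot all be equal).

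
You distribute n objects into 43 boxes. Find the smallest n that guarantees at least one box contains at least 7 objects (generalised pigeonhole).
n = (7 − 1)·43 + 1 = 259

By the generalised pigeonhole principle, to guarantee some box contains ≥ r objects we need more than (r − 1) · k objects total. Threshold: n = (r − 1) · k + 1. With r = 7 and k = 43: n = 6 · 43 + 1 = 258 + 1 = 259. For n = 258 = 6 · 43, we can put exactly 6 objects in every box, avoiding 7 in any single one — so 259 is tight.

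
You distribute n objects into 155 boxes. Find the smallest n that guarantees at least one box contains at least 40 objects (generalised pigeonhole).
n = (40 − 1)·155 + 1 = 6046

By the generalised pigeonhole principle, to guarantee some box contains ≥ r objects we need more than (r − 1) · k objects total. Threshold: n = (r − 1) · k + 1. With r = 40 and k = 155: n = 39 · 155 + 1 = 6045 + 1 = 6046. For n = 6045 = 39 · 155, we can put exactly 39 objects in every box, avoiding 40 in any single one — so 6046 is tight.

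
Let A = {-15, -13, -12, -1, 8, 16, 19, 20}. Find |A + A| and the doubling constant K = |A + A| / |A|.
K = |A + A| / |A| = 33/8

Enumerate A + A = {a + b : a, b ∈ A}. With |A| = 8, there are |A|^2 = 64 ordered sum pairs; collecting distinct values, A + A = {-30, -28, -27, -26, -25, -24, -16, -14, -13, -7, -5, -4, -2, 1, 3, 4, 5, 6, 7, 8, 15, 16, 18, 19, 24, 27, 28, 32, 35, 36, 38, 39, 40}, so |A + A| = 33. Thus K = 33/8. For comparison, the minimum possible |A + A| over all 8-element sets is 2·8 − 1 = 15 (so min K = 15/8), attained only by arithmetic progressions.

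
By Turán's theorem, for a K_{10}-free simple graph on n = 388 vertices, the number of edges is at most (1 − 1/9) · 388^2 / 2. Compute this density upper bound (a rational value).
Turán density bound = (8/9) · 388^2/2 = 602176/9 ≈ 66908.4444

Turán's theorem: ex(n, K_{r+1}) is achieved by the complete r-partite Turán graph T(n, r) with parts as balanced as possible, and is at most (1 − 1/r) · n^2/2. For r = 9, n = 388: the density bound is (8/9) · 150544/2 = 602176/9 ≈ 66908.4444. The integer-valued extremum is e(T(388, 9)) = 66908, which is strictly less than the density bound 602176/9 since 9 ∤ 388 (the parts of T(388, 9) cannot all be equal).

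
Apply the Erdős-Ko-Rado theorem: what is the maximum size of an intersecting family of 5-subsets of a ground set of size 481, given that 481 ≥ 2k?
max |F| = C(480, 4) = 2184297480

Erdős-Ko-Rado (1961): when n ≥ 2k, max |F| = C(n−1, k−1). The bound is attained by the star {A : i ∈ A} for any fixed i ∈ [n]. Here C(481−1, 5−1) = C(480, 4) = 2184297480.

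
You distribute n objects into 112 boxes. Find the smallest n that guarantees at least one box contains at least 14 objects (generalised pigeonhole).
n = (14 − 1)·112 + 1 = 1457

By the generalised pigeonhole principle, to guarantee some box contains ≥ r objects we need more than (r − 1) · k objects total. Threshold: n = (r − 1) · k + 1. With r = 14 and k = 112: n = 13 · 112 + 1 = 1456 + 1 = 1457. For n = 1456 = 13 · 112, we can put exactly 13 objects in every box, avoiding 14 in any single one — so 1457 is tight.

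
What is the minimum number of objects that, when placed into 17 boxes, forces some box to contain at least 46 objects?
n = (46 − 1)·17 + 1 = 766

By the generalised pigeonhole principle, to guarantee some box contains ≥ r objects we need more than (r − 1) · k objects total. Threshold: n = (r − 1) · k + 1. With r = 46 and k = 17: n = 45 · 17 + 1 = 765 + 1 = 766. For n = 765 = 45 · 17, we can put exactly 45 objects in every box, avoiding 46 in any single one — so 766 is tight.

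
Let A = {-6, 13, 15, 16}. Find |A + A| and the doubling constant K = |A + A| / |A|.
K = |A + A| / |A| = 10/4 = 5/2

Enumerate A + A = {a + b : a, b ∈ A}. With |A| = 4, there are |A|^2 = 16 ordered sum pairs; collecting distinct values, A + A = {-12, 7, 9, 10, 26, 28, 29, 30, 31, 32}, so |A + A| = 10. Thus K = 10/4 = 5/2. For comparison, the minimum possible |A + A| over all 4-element sets is 2·4 − 1 = 7 (so min K = 7/4), attained only by arithmetic progressions.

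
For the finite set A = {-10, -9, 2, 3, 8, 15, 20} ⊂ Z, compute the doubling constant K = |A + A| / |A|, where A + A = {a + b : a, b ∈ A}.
K = |A + A| / |A| = 22/7

Enumerate A + A = {a + b : a, b ∈ A}. With |A| = 7, there are |A|^2 = 49 ordered sum pairs; collecting distinct values, A + A = {-20, -19, -18, -8, -7, -6, -2, -1, 4, 5, 6, 10, 11, 16, 17, 18, 22, 23, 28, 30, 35, 40}, so |A + A| = 22. Thus K = 22/7. For comparison, the minimum possible |A + A| over all 7-element sets is 2·7 − 1 = 13 (so min K = 13/7), attained only by arithmetic progressions.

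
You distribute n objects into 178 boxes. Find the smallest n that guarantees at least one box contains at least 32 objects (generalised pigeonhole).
n = (32 − 1)·178 + 1 = 5519

By the generalised pigeonhole principle, to guarantee some box contains ≥ r objects we need more than (r − 1) · k objects total. Threshold: n = (r − 1) · k + 1. With r = 32 and k = 178: n = 31 · 178 + 1 = 5518 + 1 = 5519. For n = 5518 = 31 · 178, we can put exactly 31 objects in every box, avoiding 32 in any single one — so 5519 is tight.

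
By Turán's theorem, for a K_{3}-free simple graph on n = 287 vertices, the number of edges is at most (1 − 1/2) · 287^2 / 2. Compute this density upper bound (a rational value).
Turán density bound = (1/2) · 287^2/2 = 82369/4 ≈ 20592.25

Turán's theorem: ex(n, K_{r+1}) is achieved by the complete r-partite Turán graph T(n, r) with parts as balanced as possible, and is at most (1 − 1/r) · n^2/2. For r = 2, n = 287: the density bound is (1/2) · 82369/2 = 82369/4 ≈ 20592.25. The integer-valued extremum is e(T(287, 2)) = 20592, which is strictly less than the density bound 82369/4 since 2 ∤ 287 (the parts of T(287, 2) cannot all be equal).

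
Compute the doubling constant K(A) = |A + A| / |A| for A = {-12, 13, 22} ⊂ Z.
K = |A + A| / |A| = 6/3 = 2

Enumerate A + A = {a + b : a, b ∈ A}. With |A| = 3, there are |A|^2 = 9 ordered sum pairs; collecting distinct values, A + A = {-24, 1, 10, 26, 35, 44}, so |A + A| = 6. Thus K = 6/3 = 2. For comparison, the minimum possible |A + A| over all 3-element sets is 2·3 − 1 = 5 (so min K = 5/3), attained only by arithmetic progressions.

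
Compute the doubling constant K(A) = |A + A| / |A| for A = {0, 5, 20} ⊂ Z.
K = |A + A| / |A| = 6/3 = 2

Enumerate A + A = {a + b : a, b ∈ A}. With |A| = 3, there are |A|^2 = 9 ordered sum pairs; collecting distinct values, A + A = {0, 5, 10, 20, 25, 40}, so |A + A| = 6. Thus K = 6/3 = 2. For comparison, the minimum possible |A + A| over all 3-element sets is 2·3 − 1 = 5 (so min K = 5/3), attained only by arithmetic progressions.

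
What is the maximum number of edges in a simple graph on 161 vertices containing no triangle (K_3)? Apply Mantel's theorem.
ex(161, K_3) = ⌊161^2/4⌋ = 6480

Mantel (1907): a triangle-free graph on n vertices has at most ⌊n^2/4⌋ edges, with equality for the complete bipartite graph K_{⌊n/2⌋, ⌈n/2⌉}. For n = 161: ⌊161^2/4⌋ = ⌊25921/4⌋ = 6480. The extremal graph is K_{80, 81}, which has 80·81 = 6480 edges.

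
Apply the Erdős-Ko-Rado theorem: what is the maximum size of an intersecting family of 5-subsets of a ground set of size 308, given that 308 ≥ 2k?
max |F| = C(307, 4) = 362929260

Erdős-Ko-Rado (1961): when n ≥ 2k, max |F| = C(n−1, k−1). The bound is attained by the star {A : i ∈ A} for any fixed i ∈ [n]. Here C(308−1, 5−1) = C(307, 4) = 362929260.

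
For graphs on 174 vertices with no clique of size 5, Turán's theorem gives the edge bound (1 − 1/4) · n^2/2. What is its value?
Turán density bound = (3/4) · 174^2/2 = 22707/2 ≈ 11353.5

Turán's theorem: ex(n, K_{r+1}) is achieved by the complete r-partite Turán graph T(n, r) with parts as balanced as possible, and is at most (1 − 1/r) · n^2/2. For r = 4, n = 174: the density bound is (3/4) · 30276/2 = 22707/2 ≈ 11353.5. The integer-valued extremum is e(T(174, 4)) = 11353, which is strictly less than the density bound 22707/2 since 4 ∤ 174 (the parts of T(174, 4) cannot all be equal).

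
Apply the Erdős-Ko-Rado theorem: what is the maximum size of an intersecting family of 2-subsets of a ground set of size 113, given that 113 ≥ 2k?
max |F| = C(112, 1) = 112

The Erdős-Ko-Rado theorem states: for n ≥ 2k, an intersecting family of k-subsets of an n-element set has size at most C(n − 1, k − 1), with equality for 'star' families {A ⊆ [n] : |A| = k, i ∈ A} (fix an element i). For n = 113, k = 2: C(112, 1) = 112.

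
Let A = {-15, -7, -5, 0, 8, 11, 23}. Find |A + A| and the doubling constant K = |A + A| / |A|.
K = |A + A| / |A| = 25/7

Enumerate A + A = {a + b : a, b ∈ A}. With |A| = 7, there are |A|^2 = 49 ordered sum pairs; collecting distinct values, A + A = {-30, -22, -20, -15, -14, -12, -10, -7, -5, -4, 0, 1, 3, 4, 6, 8, 11, 16, 18, 19, 22, 23, 31, 34, 46}, so |A + A| = 25. Thus K = 25/7. For comparison, the minimum possible |A + A| over all 7-element sets is 2·7 − 1 = 13 (so min K = 13/7), attained only by arithmetic progressions.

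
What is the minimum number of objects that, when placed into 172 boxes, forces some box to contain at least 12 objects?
n = (12 − 1)·172 + 1 = 1893

By the generalised pigeonhole principle, to guarantee some box contains ≥ r objects we need more than (r − 1) · k objects total. Threshold: n = (r − 1) · k + 1. With r = 12 and k = 172: n = 11 · 172 + 1 = 1892 + 1 = 1893. For n = 1892 = 11 · 172, we can put exactly 11 objects in every box, avoiding 12 in any single one — so 1893 is tight.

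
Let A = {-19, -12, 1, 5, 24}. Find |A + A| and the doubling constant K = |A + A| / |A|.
K = |A + A| / |A| = 15/5 = 3

Enumerate A + A = {a + b : a, b ∈ A}. With |A| = 5, there are |A|^2 = 25 ordered sum pairs; collecting distinct values, A + A = {-38, -31, -24, -18, -14, -11, -7, 2, 5, 6, 10, 12, 25, 29, 48}, so |A + A| = 15. Thus K = 15/5 = 3. For comparison, the minimum possible |A + A| over all 5-element sets is 2·5 − 1 = 9 (so min K = 9/5), attained only by arithmetic progressions.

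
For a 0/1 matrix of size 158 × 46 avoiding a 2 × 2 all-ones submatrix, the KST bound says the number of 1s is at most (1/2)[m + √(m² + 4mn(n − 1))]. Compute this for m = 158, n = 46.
z(158, 46; 2, 2) ≤ (1/2)[158 + √(158² + 4·158·46·45)] = (1/2)[158 + √1333204] = 656.3223

Kővári–Sós–Turán: let r_1, ..., r_158 be the row sums and z = Σ r_i the total number of 1s. Each pair of columns can share at most one row with both entries 1 (else a 2×2 all-ones block appears), so Σ_i C(r_i, 2) ≤ C(46, 2) = 1035. By convexity Σ_i C(r_i, 2) ≥ 158·C(z/158, 2) = z(z − 158)/(2·158), giving z² − 158z − 158·46·45 ≤ 0 and hence z ≤ (1/2)[158 + √(24964 + 4·327060)] = (1/2)[158 + √1333204] ≈ (1/2)(158 + 1154.6445) = 656.3223.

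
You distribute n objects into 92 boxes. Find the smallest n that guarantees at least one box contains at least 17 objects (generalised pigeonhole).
n = (17 − 1)·92 + 1 = 1473

By the generalised pigeonhole principle, to guarantee some box contains ≥ r objects we need more than (r − 1) · k objects total. Threshold: n = (r − 1) · k + 1. With r = 17 and k = 92: n = 16 · 92 + 1 = 1472 + 1 = 1473. For n = 1472 = 16 · 92, we can put exactly 16 objects in every box, avoiding 17 in any single one — so 1473 is tight.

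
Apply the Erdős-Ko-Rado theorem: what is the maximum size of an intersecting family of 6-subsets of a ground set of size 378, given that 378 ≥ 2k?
max |F| = C(377, 5) = 61795898450

The Erdős-Ko-Rado theorem states: for n ≥ 2k, an intersecting family of k-subsets of an n-element set has size at most C(n − 1, k − 1), with equality for 'star' families {A ⊆ [n] : |A| = k, i ∈ A} (fix an element i). For n = 378, k = 6: C(377, 5) = 61795898450.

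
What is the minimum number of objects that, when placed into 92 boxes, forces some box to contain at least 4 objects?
n = (4 − 1)·92 + 1 = 277

By the generalised pigeonhole principle, to guarantee some box contains ≥ r objects we need more than (r − 1) · k objects total. Threshold: n = (r − 1) · k + 1. With r = 4 and k = 92: n = 3 · 92 + 1 = 276 + 1 = 277. For n = 276 = 3 · 92, we can put exactly 3 objects in every box, avoiding 4 in any single one — so 277 is tight.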